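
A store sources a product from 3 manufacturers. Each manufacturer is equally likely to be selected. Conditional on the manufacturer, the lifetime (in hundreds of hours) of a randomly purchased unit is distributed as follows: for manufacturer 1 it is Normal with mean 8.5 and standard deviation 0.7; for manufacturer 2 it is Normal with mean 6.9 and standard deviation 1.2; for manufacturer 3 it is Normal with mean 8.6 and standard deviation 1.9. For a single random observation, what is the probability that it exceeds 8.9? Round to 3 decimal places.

Conditional on each manufacturer, P(X > 8.9): 1: 0.283855; 2: 0.0477904; 3: 0.43727.
By total probability, P(X > 8.9) = 0.333333·0.283855 + 0.333333·0.0477904 + 0.333333·0.43727 = 0.256305.

0.256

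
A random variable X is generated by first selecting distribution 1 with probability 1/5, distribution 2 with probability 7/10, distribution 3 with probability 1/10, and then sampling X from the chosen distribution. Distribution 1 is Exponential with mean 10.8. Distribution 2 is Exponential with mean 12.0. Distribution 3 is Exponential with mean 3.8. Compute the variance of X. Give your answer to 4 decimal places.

Per component, 1: μ=10.8, E[X²]=233.28; 2: μ=12, E[X²]=288; 3: μ=3.8, E[X²]=28.88.
E[X] = 0.2·10.8 + 0.7·12 + 0.1·3.8 = 10.94.
E[X²] = 0.2·233.28 + 0.7·288 + 0.1·28.88 = 251.144.
Var(X) = E[X²] − (E[X])² = 251.144 − 119.684 = 131.46.

131.4604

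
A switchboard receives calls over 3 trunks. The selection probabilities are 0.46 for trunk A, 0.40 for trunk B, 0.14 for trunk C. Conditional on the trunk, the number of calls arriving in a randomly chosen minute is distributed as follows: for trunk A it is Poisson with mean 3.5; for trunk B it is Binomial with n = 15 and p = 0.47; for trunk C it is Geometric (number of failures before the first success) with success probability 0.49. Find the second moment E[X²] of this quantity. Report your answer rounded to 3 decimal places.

For each component E[X²] = Var + (mean)², giving A: 15.75; B: 53.439; C: 3.20741.
Overall E[X²] = 0.46·15.75 + 0.4·53.439 + 0.14·3.20741 = 29.0696.

29.070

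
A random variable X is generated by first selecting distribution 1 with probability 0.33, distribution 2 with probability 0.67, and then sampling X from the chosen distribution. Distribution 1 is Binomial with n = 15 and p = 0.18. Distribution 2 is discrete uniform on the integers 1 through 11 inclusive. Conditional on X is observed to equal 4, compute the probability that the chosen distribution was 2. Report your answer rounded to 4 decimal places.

Likelihoods P(X=4 | ·): 1: 0.161501; 2: 0.0909091.
Posterior ∝ prior × likelihood. Numerator for 2: 0.67·0.0909091 = 0.0609091.
Normalizing constant: 0.33·0.161501 + 0.67·0.0909091 = 0.114204.
P(2 | observation) = 0.0609091 / 0.114204 = 0.533334.

0.5333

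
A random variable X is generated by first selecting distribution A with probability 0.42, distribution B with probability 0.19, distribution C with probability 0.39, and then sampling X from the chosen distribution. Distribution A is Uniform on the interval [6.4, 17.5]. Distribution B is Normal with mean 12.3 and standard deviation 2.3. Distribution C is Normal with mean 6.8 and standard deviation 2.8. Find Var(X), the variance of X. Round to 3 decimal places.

Per component, A: μ=11.95, E[X²]=153.07; B: μ=12.3, E[X²]=156.58; C: μ=6.8, E[X²]=54.08.
E[X] = 0.42·11.95 + 0.19·12.3 + 0.39·6.8 = 10.008.
E[X²] = 0.42·153.07 + 0.19·156.58 + 0.39·54.08 = 115.131.
Var(X) = E[X²] − (E[X])² = 115.131 − 100.16 = 14.9707.

14.971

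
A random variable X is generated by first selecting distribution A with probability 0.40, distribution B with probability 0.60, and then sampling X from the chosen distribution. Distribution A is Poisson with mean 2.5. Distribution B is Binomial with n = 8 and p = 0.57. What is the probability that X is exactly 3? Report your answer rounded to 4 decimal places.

0.1770

Conditional on each component, P(X = 3): A: 0.213763; B: 0.15246.
By total probability, P(X = 3) = 0.4·0.213763 + 0.6·0.15246 = 0.176981.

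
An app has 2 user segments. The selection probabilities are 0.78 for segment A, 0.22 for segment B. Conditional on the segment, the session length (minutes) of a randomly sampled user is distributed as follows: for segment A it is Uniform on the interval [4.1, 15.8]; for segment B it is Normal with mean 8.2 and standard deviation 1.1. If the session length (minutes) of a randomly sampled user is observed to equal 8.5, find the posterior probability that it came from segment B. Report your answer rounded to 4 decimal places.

0.5356

Likelihoods f(8.5 | ·): A: 0.0854701; B: 0.349435.
Posterior ∝ prior × likelihood. Numerator for B: 0.22·0.349435 = 0.0768756.
Normalizing constant: 0.78·0.0854701 + 0.22·0.349435 = 0.143542.
P(B | observation) = 0.0768756 / 0.143542 = 0.535561.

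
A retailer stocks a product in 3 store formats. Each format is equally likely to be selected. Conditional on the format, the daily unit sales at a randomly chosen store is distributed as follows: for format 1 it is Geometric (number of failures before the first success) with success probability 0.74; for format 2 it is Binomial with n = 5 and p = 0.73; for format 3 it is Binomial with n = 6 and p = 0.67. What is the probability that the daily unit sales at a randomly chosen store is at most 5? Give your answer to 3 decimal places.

0.970

Conditional on each format, P(X ≤ 5): 1: 0.999691; 2: 1; 3: 0.909542.
By total probability, P(X ≤ 5) = 0.333333·0.999691 + 0.333333·1 + 0.333333·0.909542 = 0.969744.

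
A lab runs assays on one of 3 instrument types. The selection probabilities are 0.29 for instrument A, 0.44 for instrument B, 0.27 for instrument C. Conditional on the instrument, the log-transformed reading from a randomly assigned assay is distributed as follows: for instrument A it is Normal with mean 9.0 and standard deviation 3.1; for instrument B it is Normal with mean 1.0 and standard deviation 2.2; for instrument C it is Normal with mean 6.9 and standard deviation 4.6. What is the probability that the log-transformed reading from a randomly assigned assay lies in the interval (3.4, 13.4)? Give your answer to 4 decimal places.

0.5061

Conditional on each instrument, P(3.4 < X < 13.4): A: 0.886678; B: 0.137656; C: 0.697811.
By total probability, P(3.4 < X < 13.4) = 0.29·0.886678 + 0.44·0.137656 + 0.27·0.697811 = 0.506115.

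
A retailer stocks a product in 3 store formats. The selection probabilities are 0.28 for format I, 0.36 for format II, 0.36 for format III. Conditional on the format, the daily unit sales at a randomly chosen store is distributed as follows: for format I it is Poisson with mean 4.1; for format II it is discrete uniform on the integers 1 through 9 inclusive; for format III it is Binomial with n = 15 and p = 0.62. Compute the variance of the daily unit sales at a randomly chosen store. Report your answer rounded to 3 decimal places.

Per component, I: μ=4.1, E[X²]=20.91; II: μ=5, E[X²]=31.6667; III: μ=9.3, E[X²]=90.024.
E[X] = 0.28·4.1 + 0.36·5 + 0.36·9.3 = 6.296.
E[X²] = 0.28·20.91 + 0.36·31.6667 + 0.36·90.024 = 49.6634.
Var(X) = E[X²] − (E[X])² = 49.6634 − 39.6396 = 10.0238.

10.024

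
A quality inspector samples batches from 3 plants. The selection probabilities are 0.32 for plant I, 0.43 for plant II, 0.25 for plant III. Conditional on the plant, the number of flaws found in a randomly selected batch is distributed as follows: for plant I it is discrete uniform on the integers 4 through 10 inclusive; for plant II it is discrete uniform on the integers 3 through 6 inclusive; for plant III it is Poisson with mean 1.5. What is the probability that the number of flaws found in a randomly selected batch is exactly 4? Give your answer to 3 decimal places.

0.165

Conditional on each plant, P(X = 4): I: 0.142857; II: 0.25; III: 0.0470665.
By total probability, P(X = 4) = 0.32·0.142857 + 0.43·0.25 + 0.25·0.0470665 = 0.164981.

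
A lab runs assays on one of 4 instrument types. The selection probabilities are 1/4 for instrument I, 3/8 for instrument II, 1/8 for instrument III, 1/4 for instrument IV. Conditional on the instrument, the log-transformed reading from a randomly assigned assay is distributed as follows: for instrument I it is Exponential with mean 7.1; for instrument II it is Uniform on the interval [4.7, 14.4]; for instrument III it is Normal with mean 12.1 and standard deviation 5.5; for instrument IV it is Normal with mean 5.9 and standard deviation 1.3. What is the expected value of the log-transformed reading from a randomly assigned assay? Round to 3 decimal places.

Component means — I: 7.1; II: 9.55; III: 12.1; IV: 5.9.
E[X] = 0.25·7.1 + 0.375·9.55 + 0.125·12.1 + 0.25·5.9 = 8.34375.

8.344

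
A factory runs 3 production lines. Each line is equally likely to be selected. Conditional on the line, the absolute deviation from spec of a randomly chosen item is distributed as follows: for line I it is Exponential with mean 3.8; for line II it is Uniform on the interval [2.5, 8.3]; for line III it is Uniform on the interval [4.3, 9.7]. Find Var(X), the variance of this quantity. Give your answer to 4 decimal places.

8.2644

Per component, I: μ=3.8, E[X²]=28.88; II: μ=5.4, E[X²]=31.9633; III: μ=7, E[X²]=51.43.
E[X] = 0.333333·3.8 + 0.333333·5.4 + 0.333333·7 = 5.4.
E[X²] = 0.333333·28.88 + 0.333333·31.9633 + 0.333333·51.43 = 37.4244.
Var(X) = E[X²] − (E[X])² = 37.4244 − 29.16 = 8.26444.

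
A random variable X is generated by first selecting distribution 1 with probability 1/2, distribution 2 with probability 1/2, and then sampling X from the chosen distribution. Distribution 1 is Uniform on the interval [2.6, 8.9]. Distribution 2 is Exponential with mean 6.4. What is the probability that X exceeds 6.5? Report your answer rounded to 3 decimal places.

0.372

Conditional on each component, P(X > 6.5): 1: 0.380952; 2: 0.362176.
By total probability, P(X > 6.5) = 0.5·0.380952 + 0.5·0.362176 = 0.371564.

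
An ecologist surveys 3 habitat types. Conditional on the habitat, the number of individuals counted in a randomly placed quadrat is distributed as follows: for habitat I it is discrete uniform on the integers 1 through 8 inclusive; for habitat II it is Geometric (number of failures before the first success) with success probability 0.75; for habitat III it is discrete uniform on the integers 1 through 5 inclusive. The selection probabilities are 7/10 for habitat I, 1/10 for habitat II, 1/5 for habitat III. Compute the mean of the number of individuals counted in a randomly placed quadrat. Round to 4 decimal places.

Component means — I: 4.5; II: 0.333333; III: 3.
E[X] = 0.7·4.5 + 0.1·0.333333 + 0.2·3 = 3.78333.

3.7833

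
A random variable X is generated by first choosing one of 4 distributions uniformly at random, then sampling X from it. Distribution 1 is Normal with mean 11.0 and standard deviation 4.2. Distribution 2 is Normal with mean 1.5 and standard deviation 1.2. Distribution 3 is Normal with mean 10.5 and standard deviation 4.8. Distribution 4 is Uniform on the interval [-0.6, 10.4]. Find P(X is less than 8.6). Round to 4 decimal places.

0.6166

Conditional on each component, P(X < 8.6): 1: 0.283855; 2: 1; 3: 0.346114; 4: 0.836364.
By total probability, P(X < 8.6) = 0.25·0.283855 + 0.25·1 + 0.25·0.346114 + 0.25·0.836364 = 0.616583.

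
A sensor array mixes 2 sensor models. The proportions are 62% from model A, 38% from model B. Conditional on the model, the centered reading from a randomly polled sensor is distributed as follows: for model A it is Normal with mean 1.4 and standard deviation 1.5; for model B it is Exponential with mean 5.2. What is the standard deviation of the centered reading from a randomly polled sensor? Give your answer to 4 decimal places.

Per component, A: μ=1.4, E[X²]=4.21; B: μ=5.2, E[X²]=54.08.
E[X] = 0.62·1.4 + 0.38·5.2 = 2.844.
E[X²] = 0.62·4.21 + 0.38·54.08 = 23.1606.
Var(X) = E[X²] − (E[X])² = 23.1606 − 8.08834 = 15.0723.
SD(X) = √15.0723 = 3.8823.

3.8823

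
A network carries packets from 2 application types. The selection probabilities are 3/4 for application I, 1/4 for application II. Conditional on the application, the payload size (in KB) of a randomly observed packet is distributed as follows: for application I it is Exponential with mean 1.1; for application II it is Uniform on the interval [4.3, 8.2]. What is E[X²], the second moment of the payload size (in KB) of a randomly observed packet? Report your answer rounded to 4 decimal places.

For each component E[X²] = Var + (mean)², giving I: 2.42; II: 40.33.
Overall E[X²] = 0.75·2.42 + 0.25·40.33 = 11.8975.

11.8975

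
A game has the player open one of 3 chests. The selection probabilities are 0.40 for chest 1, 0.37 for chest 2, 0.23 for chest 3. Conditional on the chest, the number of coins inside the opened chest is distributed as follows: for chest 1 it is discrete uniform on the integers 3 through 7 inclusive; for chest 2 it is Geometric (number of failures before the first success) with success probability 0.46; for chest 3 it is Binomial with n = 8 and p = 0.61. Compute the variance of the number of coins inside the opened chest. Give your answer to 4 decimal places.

5.5187

Per component, 1: μ=5, E[X²]=27; 2: μ=1.17391, E[X²]=3.93006; 3: μ=4.88, E[X²]=25.7176.
E[X] = 0.4·5 + 0.37·1.17391 + 0.23·4.88 = 3.55675.
E[X²] = 0.4·27 + 0.37·3.93006 + 0.23·25.7176 = 18.1692.
Var(X) = E[X²] − (E[X])² = 18.1692 − 12.6505 = 5.51871.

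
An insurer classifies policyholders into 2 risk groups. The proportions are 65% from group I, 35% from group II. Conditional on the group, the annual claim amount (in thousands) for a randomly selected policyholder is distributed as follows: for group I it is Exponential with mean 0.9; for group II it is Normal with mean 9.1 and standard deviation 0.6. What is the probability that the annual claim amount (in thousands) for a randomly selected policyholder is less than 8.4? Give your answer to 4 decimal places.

0.6925

Conditional on each group, P(X < 8.4): I: 0.999912; II: 0.121673.
By total probability, P(X < 8.4) = 0.65·0.999912 + 0.35·0.121673 = 0.692528.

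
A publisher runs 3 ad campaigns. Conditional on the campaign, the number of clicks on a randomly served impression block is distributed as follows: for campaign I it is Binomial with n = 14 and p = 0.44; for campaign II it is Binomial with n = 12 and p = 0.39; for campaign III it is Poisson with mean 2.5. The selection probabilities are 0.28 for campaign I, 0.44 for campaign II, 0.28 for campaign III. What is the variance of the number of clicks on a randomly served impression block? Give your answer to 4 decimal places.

4.8276

Per component, I: μ=6.16, E[X²]=41.3952; II: μ=4.68, E[X²]=24.7572; III: μ=2.5, E[X²]=8.75.
E[X] = 0.28·6.16 + 0.44·4.68 + 0.28·2.5 = 4.484.
E[X²] = 0.28·41.3952 + 0.44·24.7572 + 0.28·8.75 = 24.9338.
Var(X) = E[X²] − (E[X])² = 24.9338 − 20.1063 = 4.82757.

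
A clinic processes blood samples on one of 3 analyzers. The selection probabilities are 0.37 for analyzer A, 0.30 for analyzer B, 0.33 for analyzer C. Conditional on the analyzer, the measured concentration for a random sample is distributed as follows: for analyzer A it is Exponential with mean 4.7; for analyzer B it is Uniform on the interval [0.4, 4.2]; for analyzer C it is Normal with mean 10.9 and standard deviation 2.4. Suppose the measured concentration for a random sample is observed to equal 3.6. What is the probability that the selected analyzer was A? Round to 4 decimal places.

0.3153

Likelihoods f(3.6 | ·): A: 0.0989125; B: 0.263158; C: 0.00162821.
Posterior ∝ prior × likelihood. Numerator for A: 0.37·0.0989125 = 0.0365976.
Normalizing constant: 0.37·0.0989125 + 0.3·0.263158 + 0.33·0.00162821 = 0.116082.
P(A | observation) = 0.0365976 / 0.116082 = 0.315273.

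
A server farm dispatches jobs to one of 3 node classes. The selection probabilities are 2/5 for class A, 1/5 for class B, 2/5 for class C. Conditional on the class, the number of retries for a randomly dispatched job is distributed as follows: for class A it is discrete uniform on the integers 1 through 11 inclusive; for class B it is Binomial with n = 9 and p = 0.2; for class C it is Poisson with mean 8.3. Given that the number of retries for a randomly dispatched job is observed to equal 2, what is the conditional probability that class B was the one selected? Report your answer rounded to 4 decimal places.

0.6029

Likelihoods P(X=2 | ·): A: 0.0909091; B: 0.30199; C: 0.00856016.
Posterior ∝ prior × likelihood. Numerator for B: 0.2·0.30199 = 0.060398.
Normalizing constant: 0.4·0.0909091 + 0.2·0.30199 + 0.4·0.00856016 = 0.100186.
P(B | observation) = 0.060398 / 0.100186 = 0.60286.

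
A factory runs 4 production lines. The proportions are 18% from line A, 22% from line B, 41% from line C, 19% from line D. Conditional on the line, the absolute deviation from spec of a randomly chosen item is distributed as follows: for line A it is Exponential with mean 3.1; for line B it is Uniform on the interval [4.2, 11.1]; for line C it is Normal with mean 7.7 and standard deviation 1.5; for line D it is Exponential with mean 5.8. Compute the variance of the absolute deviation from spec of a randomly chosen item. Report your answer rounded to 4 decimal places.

12.9720

Per component, A: μ=3.1, E[X²]=19.22; B: μ=7.65, E[X²]=62.49; C: μ=7.7, E[X²]=61.54; D: μ=5.8, E[X²]=67.28.
E[X] = 0.18·3.1 + 0.22·7.65 + 0.41·7.7 + 0.19·5.8 = 6.5.
E[X²] = 0.18·19.22 + 0.22·62.49 + 0.41·61.54 + 0.19·67.28 = 55.222.
Var(X) = E[X²] − (E[X])² = 55.222 − 42.25 = 12.972.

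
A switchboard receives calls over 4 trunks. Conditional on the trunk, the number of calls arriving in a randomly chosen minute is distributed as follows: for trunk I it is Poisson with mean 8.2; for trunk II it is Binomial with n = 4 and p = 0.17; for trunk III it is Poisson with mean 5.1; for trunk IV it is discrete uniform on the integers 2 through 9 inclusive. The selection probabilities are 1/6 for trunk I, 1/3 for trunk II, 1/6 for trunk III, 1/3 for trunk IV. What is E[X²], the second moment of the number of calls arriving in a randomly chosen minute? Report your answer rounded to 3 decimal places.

29.934

For each component E[X²] = Var + (mean)², giving I: 75.44; II: 1.0268; III: 31.11; IV: 35.5.
Overall E[X²] = 0.166667·75.44 + 0.333333·1.0268 + 0.166667·31.11 + 0.333333·35.5 = 29.9339.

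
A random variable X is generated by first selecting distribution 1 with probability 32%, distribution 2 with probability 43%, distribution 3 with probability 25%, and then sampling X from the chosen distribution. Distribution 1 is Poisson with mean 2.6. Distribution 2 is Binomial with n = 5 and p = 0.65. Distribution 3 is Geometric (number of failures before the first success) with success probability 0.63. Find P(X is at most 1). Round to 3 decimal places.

Conditional on each component, P(X ≤ 1): 1: 0.267385; 2: 0.0540225; 3: 0.8631.
By total probability, P(X ≤ 1) = 0.32·0.267385 + 0.43·0.0540225 + 0.25·0.8631 = 0.324568.

0.325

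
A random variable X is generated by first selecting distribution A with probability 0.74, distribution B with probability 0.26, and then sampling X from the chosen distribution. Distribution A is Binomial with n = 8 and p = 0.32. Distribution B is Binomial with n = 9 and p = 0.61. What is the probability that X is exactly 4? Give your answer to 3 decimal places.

Conditional on each component, P(X = 4): A: 0.15694; B: 0.157403.
By total probability, P(X = 4) = 0.74·0.15694 + 0.26·0.157403 = 0.15706.

0.157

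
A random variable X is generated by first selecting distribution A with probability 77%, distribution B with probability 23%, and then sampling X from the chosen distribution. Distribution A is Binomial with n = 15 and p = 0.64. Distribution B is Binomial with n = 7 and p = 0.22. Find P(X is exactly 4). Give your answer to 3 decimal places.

0.011

Conditional on each component, P(X = 4): A: 0.00301426; B: 0.0389083.
By total probability, P(X = 4) = 0.77·0.00301426 + 0.23·0.0389083 = 0.0112699.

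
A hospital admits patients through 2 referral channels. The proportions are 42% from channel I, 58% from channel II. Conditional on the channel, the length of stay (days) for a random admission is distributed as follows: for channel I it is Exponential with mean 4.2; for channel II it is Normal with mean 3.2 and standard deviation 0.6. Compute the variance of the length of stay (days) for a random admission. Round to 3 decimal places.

7.861

Per component, I: μ=4.2, E[X²]=35.28; II: μ=3.2, E[X²]=10.6.
E[X] = 0.42·4.2 + 0.58·3.2 = 3.62.
E[X²] = 0.42·35.28 + 0.58·10.6 = 20.9656.
Var(X) = E[X²] − (E[X])² = 20.9656 − 13.1044 = 7.8612.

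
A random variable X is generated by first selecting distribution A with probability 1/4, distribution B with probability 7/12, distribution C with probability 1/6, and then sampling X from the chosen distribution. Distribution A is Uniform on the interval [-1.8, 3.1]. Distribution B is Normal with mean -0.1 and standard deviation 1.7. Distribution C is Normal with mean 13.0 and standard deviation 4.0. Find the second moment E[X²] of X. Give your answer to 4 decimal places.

For each component E[X²] = Var + (mean)², giving A: 2.42333; B: 2.9; C: 185.
Overall E[X²] = 0.25·2.42333 + 0.583333·2.9 + 0.166667·185 = 33.1308.

33.1308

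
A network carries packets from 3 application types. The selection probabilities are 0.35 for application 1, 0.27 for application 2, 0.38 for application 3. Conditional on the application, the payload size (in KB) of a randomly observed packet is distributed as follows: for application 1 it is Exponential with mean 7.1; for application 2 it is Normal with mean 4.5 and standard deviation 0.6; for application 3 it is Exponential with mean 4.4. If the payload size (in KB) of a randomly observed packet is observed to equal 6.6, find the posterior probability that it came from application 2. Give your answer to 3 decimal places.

Likelihoods f(6.6 | ·): 1: 0.0555944; 2: 0.00145447; 3: 0.0507114.
Posterior ∝ prior × likelihood. Numerator for 2: 0.27·0.00145447 = 0.000392707.
Normalizing constant: 0.35·0.0555944 + 0.27·0.00145447 + 0.38·0.0507114 = 0.0391211.
P(2 | observation) = 0.000392707 / 0.0391211 = 0.0100382.

0.010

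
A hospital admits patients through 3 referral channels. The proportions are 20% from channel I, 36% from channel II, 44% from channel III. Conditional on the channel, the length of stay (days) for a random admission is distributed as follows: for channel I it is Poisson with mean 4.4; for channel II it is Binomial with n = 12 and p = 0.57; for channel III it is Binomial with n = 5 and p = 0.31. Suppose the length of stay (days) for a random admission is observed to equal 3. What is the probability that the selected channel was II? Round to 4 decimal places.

Likelihoods P(X=3 | ·): I: 0.174305; II: 0.0204769; III: 0.141835.
Posterior ∝ prior × likelihood. Numerator for II: 0.36·0.0204769 = 0.00737167.
Normalizing constant: 0.2·0.174305 + 0.36·0.0204769 + 0.44·0.141835 = 0.10464.
P(II | observation) = 0.00737167 / 0.10464 = 0.0704478.

0.0704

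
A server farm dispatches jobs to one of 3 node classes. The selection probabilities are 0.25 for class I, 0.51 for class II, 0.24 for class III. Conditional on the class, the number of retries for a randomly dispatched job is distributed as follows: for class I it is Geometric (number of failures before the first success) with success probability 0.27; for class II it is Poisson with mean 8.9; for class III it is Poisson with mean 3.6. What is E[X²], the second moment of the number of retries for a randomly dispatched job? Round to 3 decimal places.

For each component E[X²] = Var + (mean)², giving I: 17.3237; II: 88.11; III: 16.56.
Overall E[X²] = 0.25·17.3237 + 0.51·88.11 + 0.24·16.56 = 53.2414.

53.241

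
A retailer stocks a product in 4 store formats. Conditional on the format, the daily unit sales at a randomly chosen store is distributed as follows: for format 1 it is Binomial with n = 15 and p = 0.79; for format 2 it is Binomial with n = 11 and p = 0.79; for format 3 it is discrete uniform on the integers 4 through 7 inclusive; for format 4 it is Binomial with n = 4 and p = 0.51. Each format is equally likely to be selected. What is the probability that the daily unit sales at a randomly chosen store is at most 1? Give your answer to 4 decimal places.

0.0744

Conditional on each format, P(X ≤ 1): 1: 3.91217e-09; 2: 1.48451e-06; 3: 0; 4: 0.297652.
By total probability, P(X ≤ 1) = 0.25·3.91217e-09 + 0.25·1.48451e-06 + 0.25·0 + 0.25·0.297652 = 0.0744134.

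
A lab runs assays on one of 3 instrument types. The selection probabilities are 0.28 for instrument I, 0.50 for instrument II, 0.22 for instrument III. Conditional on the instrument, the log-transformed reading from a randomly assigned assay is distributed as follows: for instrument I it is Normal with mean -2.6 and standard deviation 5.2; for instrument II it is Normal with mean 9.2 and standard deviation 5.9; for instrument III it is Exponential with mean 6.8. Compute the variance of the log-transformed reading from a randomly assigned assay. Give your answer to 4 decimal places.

Per component, I: μ=-2.6, E[X²]=33.8; II: μ=9.2, E[X²]=119.45; III: μ=6.8, E[X²]=92.48.
E[X] = 0.28·-2.6 + 0.5·9.2 + 0.22·6.8 = 5.368.
E[X²] = 0.28·33.8 + 0.5·119.45 + 0.22·92.48 = 89.5346.
Var(X) = E[X²] − (E[X])² = 89.5346 − 28.8154 = 60.7192.

60.7192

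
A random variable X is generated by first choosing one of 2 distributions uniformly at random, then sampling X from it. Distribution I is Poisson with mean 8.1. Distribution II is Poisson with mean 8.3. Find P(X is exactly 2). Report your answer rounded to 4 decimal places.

Conditional on each component, P(X = 2): I: 0.0099576; II: 0.00856016.
By total probability, P(X = 2) = 0.5·0.0099576 + 0.5·0.00856016 = 0.00925888.

0.0093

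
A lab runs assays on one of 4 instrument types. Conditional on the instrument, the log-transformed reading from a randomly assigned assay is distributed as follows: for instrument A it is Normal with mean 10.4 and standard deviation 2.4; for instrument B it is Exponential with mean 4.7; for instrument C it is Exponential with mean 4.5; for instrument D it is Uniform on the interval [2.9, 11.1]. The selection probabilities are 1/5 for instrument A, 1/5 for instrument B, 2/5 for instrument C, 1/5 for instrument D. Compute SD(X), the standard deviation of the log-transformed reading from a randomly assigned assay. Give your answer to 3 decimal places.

Per component, A: μ=10.4, E[X²]=113.92; B: μ=4.7, E[X²]=44.18; C: μ=4.5, E[X²]=40.5; D: μ=7, E[X²]=54.6033.
E[X] = 0.2·10.4 + 0.2·4.7 + 0.4·4.5 + 0.2·7 = 6.22.
E[X²] = 0.2·113.92 + 0.2·44.18 + 0.4·40.5 + 0.2·54.6033 = 58.7407.
Var(X) = E[X²] − (E[X])² = 58.7407 − 38.6884 = 20.0523.
SD(X) = √20.0523 = 4.47798.

4.478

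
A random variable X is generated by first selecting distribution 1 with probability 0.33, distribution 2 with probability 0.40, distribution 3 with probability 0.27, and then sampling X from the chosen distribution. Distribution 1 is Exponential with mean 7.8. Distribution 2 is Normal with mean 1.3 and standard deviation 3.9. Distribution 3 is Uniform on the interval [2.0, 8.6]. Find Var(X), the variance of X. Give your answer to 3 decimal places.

35.003

Per component, 1: μ=7.8, E[X²]=121.68; 2: μ=1.3, E[X²]=16.9; 3: μ=5.3, E[X²]=31.72.
E[X] = 0.33·7.8 + 0.4·1.3 + 0.27·5.3 = 4.525.
E[X²] = 0.33·121.68 + 0.4·16.9 + 0.27·31.72 = 55.4788.
Var(X) = E[X²] − (E[X])² = 55.4788 − 20.4756 = 35.0032.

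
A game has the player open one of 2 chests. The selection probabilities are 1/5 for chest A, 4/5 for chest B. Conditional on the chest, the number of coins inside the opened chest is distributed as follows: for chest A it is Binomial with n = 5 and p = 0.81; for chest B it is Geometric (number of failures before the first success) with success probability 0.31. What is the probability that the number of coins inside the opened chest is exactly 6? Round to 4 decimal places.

Conditional on each chest, P(X = 6): A: 0; B: 0.0334546.
By total probability, P(X = 6) = 0.2·0 + 0.8·0.0334546 = 0.0267637.

0.0268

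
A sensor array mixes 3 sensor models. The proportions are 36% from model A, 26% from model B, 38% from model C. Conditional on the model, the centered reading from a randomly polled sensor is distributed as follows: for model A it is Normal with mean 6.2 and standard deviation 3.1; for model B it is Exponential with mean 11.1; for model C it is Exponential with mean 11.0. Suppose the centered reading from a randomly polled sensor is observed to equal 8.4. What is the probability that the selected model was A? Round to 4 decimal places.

Likelihoods f(8.4 | ·): A: 0.100042; B: 0.042269; C: 0.0423608.
Posterior ∝ prior × likelihood. Numerator for A: 0.36·0.100042 = 0.0360152.
Normalizing constant: 0.36·0.100042 + 0.26·0.042269 + 0.38·0.0423608 = 0.0631023.
P(A | observation) = 0.0360152 / 0.0631023 = 0.570744.

0.5707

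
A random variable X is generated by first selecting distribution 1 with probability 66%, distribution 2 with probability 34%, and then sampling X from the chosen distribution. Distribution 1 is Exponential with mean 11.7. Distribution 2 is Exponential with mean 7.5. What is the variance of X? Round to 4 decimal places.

Per component, 1: μ=11.7, E[X²]=273.78; 2: μ=7.5, E[X²]=112.5.
E[X] = 0.66·11.7 + 0.34·7.5 = 10.272.
E[X²] = 0.66·273.78 + 0.34·112.5 = 218.945.
Var(X) = E[X²] − (E[X])² = 218.945 − 105.514 = 113.431.

113.4308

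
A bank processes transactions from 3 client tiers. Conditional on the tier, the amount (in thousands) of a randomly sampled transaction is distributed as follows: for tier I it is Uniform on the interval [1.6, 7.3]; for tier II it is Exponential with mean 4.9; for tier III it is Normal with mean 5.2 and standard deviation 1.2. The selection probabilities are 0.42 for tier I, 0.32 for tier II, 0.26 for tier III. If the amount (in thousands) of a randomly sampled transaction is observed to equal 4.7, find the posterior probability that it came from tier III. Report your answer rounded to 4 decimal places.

Likelihoods f(4.7 | ·): I: 0.175439; II: 0.0782052; III: 0.30481.
Posterior ∝ prior × likelihood. Numerator for III: 0.26·0.30481 = 0.0792507.
Normalizing constant: 0.42·0.175439 + 0.32·0.0782052 + 0.26·0.30481 = 0.177961.
P(III | observation) = 0.0792507 / 0.177961 = 0.445327.

0.4453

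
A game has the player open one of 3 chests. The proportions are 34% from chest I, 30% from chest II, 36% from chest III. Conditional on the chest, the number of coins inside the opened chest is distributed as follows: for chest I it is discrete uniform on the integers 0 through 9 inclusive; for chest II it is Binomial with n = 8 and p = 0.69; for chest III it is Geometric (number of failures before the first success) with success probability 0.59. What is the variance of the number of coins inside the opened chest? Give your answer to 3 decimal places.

8.135

Per component, I: μ=4.5, E[X²]=28.5; II: μ=5.52, E[X²]=32.1816; III: μ=0.694915, E[X²]=1.66073.
E[X] = 0.34·4.5 + 0.3·5.52 + 0.36·0.694915 = 3.43617.
E[X²] = 0.34·28.5 + 0.3·32.1816 + 0.36·1.66073 = 19.9423.
Var(X) = E[X²] − (E[X])² = 19.9423 − 11.8073 = 8.13508.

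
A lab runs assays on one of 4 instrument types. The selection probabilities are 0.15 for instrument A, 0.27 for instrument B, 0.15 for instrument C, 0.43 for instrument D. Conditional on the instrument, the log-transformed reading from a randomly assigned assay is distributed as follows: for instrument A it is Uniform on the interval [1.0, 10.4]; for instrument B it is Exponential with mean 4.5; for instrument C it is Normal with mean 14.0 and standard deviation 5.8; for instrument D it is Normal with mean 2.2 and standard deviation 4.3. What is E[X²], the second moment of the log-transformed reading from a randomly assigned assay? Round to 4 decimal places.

For each component E[X²] = Var + (mean)², giving A: 39.8533; B: 40.5; C: 229.64; D: 23.33.
Overall E[X²] = 0.15·39.8533 + 0.27·40.5 + 0.15·229.64 + 0.43·23.33 = 61.3909.

61.3909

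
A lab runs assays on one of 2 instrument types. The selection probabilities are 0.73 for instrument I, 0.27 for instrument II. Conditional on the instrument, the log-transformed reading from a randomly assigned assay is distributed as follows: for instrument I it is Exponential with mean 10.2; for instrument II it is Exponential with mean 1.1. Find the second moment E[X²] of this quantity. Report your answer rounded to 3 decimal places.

152.552

For each component E[X²] = Var + (mean)², giving I: 208.08; II: 2.42.
Overall E[X²] = 0.73·208.08 + 0.27·2.42 = 152.552.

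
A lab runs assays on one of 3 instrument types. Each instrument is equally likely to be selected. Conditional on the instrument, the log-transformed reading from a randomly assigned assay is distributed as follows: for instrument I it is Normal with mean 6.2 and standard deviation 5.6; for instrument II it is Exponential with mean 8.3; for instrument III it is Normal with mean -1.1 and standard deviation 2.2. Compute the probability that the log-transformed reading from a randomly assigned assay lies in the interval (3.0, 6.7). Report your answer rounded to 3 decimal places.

Conditional on each instrument, P(3.0 < X < 6.7): I: 0.251718; II: 0.250576; III: 0.0309904.
By total probability, P(3.0 < X < 6.7) = 0.333333·0.251718 + 0.333333·0.250576 + 0.333333·0.0309904 = 0.177761.

0.178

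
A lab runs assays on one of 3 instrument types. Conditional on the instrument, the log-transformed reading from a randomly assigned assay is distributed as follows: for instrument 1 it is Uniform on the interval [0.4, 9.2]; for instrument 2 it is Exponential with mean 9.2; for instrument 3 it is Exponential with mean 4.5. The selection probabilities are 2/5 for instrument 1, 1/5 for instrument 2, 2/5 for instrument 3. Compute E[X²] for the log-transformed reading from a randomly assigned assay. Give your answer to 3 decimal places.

For each component E[X²] = Var + (mean)², giving 1: 29.4933; 2: 169.28; 3: 40.5.
Overall E[X²] = 0.4·29.4933 + 0.2·169.28 + 0.4·40.5 = 61.8533.

61.853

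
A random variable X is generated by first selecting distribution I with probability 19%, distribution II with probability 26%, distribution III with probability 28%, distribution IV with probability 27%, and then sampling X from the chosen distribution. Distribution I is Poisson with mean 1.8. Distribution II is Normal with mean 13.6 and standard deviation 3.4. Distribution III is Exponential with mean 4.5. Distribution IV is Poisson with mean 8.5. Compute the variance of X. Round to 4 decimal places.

29.9458

Per component, I: μ=1.8, E[X²]=5.04; II: μ=13.6, E[X²]=196.52; III: μ=4.5, E[X²]=40.5; IV: μ=8.5, E[X²]=80.75.
E[X] = 0.19·1.8 + 0.26·13.6 + 0.28·4.5 + 0.27·8.5 = 7.433.
E[X²] = 0.19·5.04 + 0.26·196.52 + 0.28·40.5 + 0.27·80.75 = 85.1953.
Var(X) = E[X²] − (E[X])² = 85.1953 − 55.2495 = 29.9458.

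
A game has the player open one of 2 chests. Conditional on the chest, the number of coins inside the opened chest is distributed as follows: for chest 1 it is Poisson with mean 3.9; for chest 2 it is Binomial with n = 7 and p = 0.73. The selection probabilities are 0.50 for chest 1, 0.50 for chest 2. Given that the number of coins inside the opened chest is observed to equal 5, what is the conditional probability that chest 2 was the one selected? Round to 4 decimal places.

0.6759

Likelihoods P(X=5 | ·): 1: 0.152193; 2: 0.317367.
Posterior ∝ prior × likelihood. Numerator for 2: 0.5·0.317367 = 0.158683.
Normalizing constant: 0.5·0.152193 + 0.5·0.317367 = 0.23478.
P(2 | observation) = 0.158683 / 0.23478 = 0.675882.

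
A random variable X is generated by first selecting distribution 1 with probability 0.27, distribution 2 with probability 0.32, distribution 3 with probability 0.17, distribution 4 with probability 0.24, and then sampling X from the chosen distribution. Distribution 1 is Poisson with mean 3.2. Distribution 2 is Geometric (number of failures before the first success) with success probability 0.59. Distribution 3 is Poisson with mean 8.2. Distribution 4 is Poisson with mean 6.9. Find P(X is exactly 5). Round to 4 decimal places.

0.0789

Conditional on each component, P(X = 5): 1: 0.113979; 2: 0.00683552; 3: 0.0848542; 4: 0.131351.
By total probability, P(X = 5) = 0.27·0.113979 + 0.32·0.00683552 + 0.17·0.0848542 + 0.24·0.131351 = 0.0789112.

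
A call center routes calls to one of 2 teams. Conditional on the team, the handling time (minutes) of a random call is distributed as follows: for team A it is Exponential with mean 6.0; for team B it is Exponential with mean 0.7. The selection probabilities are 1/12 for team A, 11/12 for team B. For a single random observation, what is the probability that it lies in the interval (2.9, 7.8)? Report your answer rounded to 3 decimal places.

0.043

Conditional on each team, P(2.9 < X < 7.8): A: 0.344192; B: 0.0158629.
By total probability, P(2.9 < X < 7.8) = 0.0833333·0.344192 + 0.916667·0.0158629 = 0.0432237.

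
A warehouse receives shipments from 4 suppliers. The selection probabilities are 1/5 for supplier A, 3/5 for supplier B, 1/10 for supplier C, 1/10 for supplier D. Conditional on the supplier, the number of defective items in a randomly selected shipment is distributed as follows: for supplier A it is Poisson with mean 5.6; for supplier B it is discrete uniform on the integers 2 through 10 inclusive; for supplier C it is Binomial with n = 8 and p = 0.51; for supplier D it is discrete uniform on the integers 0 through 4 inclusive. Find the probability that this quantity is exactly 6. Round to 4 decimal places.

Conditional on each supplier, P(X = 6): A: 0.158397; B: 0.111111; C: 0.118296; D: 0.
By total probability, P(X = 6) = 0.2·0.158397 + 0.6·0.111111 + 0.1·0.118296 + 0.1·0 = 0.110176.

0.1102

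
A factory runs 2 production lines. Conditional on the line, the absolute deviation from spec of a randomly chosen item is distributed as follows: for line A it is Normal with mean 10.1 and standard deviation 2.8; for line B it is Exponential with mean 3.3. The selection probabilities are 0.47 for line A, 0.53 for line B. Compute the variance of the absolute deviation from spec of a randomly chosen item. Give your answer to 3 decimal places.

Per component, A: μ=10.1, E[X²]=109.85; B: μ=3.3, E[X²]=21.78.
E[X] = 0.47·10.1 + 0.53·3.3 = 6.496.
E[X²] = 0.47·109.85 + 0.53·21.78 = 63.1729.
Var(X) = E[X²] − (E[X])² = 63.1729 − 42.198 = 20.9749.

20.975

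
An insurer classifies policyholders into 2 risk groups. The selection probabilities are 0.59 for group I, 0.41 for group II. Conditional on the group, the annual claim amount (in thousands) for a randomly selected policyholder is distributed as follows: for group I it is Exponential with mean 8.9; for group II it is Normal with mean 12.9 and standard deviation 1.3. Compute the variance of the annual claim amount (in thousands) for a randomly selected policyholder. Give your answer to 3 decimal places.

Per component, I: μ=8.9, E[X²]=158.42; II: μ=12.9, E[X²]=168.1.
E[X] = 0.59·8.9 + 0.41·12.9 = 10.54.
E[X²] = 0.59·158.42 + 0.41·168.1 = 162.389.
Var(X) = E[X²] − (E[X])² = 162.389 − 111.092 = 51.2972.

51.297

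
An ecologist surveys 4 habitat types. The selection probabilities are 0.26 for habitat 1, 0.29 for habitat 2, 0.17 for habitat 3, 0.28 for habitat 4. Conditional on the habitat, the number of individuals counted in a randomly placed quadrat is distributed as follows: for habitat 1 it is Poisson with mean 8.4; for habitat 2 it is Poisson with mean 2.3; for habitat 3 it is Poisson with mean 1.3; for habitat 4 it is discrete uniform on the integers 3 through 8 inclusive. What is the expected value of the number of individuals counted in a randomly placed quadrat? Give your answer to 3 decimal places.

4.612

Component means — 1: 8.4; 2: 2.3; 3: 1.3; 4: 5.5.
E[X] = 0.26·8.4 + 0.29·2.3 + 0.17·1.3 + 0.28·5.5 = 4.612.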